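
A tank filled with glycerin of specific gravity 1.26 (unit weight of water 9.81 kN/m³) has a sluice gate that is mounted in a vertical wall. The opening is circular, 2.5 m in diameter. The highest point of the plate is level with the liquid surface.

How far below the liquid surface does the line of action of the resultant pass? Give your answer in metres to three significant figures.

γ = 1.26 × 9.81 = 12.3606 kN/m³.
The centroid is at the centre, 1.25 m below the top of the plate, so the centroid depth is h_c = 1.25 m.
A = π(1.25)² = 4.90874 m².
Resultant F = γ·h_c·A = 12.3606 × 1.25 × 4.90874 = 75.8437 kN.
I_c = πr⁴/4 = π × 1.25⁴/4 = 1.91748 m⁴.
Centre of pressure: y_p = y_c + I_c/(y_c·A) = 1.25 + 1.91748/(1.25 × 4.90874) = 1.25 + 0.312501 = 1.5625 m along the plane.

h_p = 1.56 m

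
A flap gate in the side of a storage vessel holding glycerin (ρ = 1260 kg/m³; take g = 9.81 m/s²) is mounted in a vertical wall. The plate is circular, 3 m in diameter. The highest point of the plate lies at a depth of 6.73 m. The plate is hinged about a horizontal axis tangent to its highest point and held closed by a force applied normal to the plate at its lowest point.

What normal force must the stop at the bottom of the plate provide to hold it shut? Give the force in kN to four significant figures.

P ≈ 375.9 kN

γ = ρg = 1260 × 9.81 / 1000 = 12.3606 kN/m³.
The centroid is at the centre, 1.5 m below the top of the plate, so the centroid depth is h_c = 6.73 + 1.5 = 8.23 m.
A = π(1.5)² = 7.06858 m².
Resultant F = γ·h_c·A = 12.3606 × 8.23 × 7.06858 = 719.071 kN.
I_c = πr⁴/4 = π × 1.5⁴/4 = 3.97608 m⁴.
Centre of pressure: y_p = y_c + I_c/(y_c·A) = 8.23 + 3.97608/(8.23 × 7.06858) = 8.23 + 0.0683476 = 8.29835 m along the plane.
The resultant acts 1.5 + 0.0683476 = 1.56835 m (along the plate) below the hinge at the top edge, so the moment about the hinge is M = F × 1.56835 = 719.071 × 1.56835 = 1127.76 kN·m.
A normal force at the bottom, 3 m from the hinge, must supply this moment: P = 1127.76/3 = 375.92 kN.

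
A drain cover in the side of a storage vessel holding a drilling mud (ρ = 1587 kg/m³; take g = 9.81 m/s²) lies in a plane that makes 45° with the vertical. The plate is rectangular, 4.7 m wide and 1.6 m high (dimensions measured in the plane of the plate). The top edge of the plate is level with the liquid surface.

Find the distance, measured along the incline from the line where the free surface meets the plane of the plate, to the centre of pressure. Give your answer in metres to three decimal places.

y_p = 1.067 m

γ = ρg = 1587 × 9.81 / 1000 = 15.56847 kN/m³.
The plate makes 45° with the vertical, i.e. θ = 90° − 45° = 45° to the horizontal. Measuring y along the incline from the free-surface line, vertical depth h = y·sinθ with sinθ = 0.707107.
The centroid lies 1.6/2 = 0.8 m below the top edge, so y_c = 0.8 m and h_c = 0.8 × 0.707107 = 0.565686 m.
A = 4.7 × 1.6 = 7.52 m².
Resultant F = γ·h_c·A = 15.56847 × 0.565686 × 7.52 = 66.2276 kN.
I_c = b·h³/12 = 4.7 × 1.6³/12 = 1.60427 m⁴.
Centre of pressure: y_p = y_c + I_c/(y_c·A) = 0.8 + 1.60427/(0.8 × 7.52) = 0.8 + 0.266667 = 1.06667 m along the plane.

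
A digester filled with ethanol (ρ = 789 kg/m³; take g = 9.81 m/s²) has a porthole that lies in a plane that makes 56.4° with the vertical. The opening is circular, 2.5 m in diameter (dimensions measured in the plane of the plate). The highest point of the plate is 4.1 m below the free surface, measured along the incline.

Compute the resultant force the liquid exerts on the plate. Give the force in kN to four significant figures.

γ = ρg = 789 × 9.81 / 1000 = 7.74009 kN/m³.
The plate makes 56.4° with the vertical, i.e. θ = 90° − 56.4° = 33.6° to the horizontal. Measuring y along the incline from the free-surface line, vertical depth h = y·sinθ with sinθ = 0.553392.
The centroid is at the centre, 1.25 m below the top of the plate, so y_c = 4.1 + 1.25 = 5.35 m and h_c = 5.35 × 0.553392 = 2.96065 m.
A = π(1.25)² = 4.90874 m².
Resultant F = γ·h_c·A = 7.74009 × 2.96065 × 4.90874 = 112.487 kN.

F ≈ 112.5 kN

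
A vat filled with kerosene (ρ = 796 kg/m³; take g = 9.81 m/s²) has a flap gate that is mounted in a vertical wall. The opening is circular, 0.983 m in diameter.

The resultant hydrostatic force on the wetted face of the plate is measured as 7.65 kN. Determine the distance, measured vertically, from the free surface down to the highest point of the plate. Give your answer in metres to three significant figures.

d_top ≈ 0.799 m

γ = ρg = 796 × 9.81 / 1000 = 7.80876 kN/m³.
A = π(0.4915)² = 0.758922 m².
From F = γ·h_c·A, the centroid depth is h_c = 7.65/(7.80876 × 0.758922) = 1.29087 m.
The centroid is at the centre, 0.4915 m below the top of the plate, so the highest point sits at h_top = 1.29087 − 0.4915 = 0.79937 m below the surface.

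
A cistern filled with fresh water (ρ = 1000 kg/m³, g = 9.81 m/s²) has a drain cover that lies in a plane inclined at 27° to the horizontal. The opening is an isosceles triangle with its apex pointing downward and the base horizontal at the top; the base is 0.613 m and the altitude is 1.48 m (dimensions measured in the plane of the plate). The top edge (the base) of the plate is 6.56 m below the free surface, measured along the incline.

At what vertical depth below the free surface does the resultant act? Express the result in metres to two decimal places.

h_p = 3.21 m

γ = ρg = 1000 × 9.81 = 9810 N/m³ = 9.81 kN/m³.
Let θ = 27° be the plate's angle to the horizontal; measure y along the incline from where the plane meets the free surface. Vertical depth h = y·sinθ with sinθ = 0.453990.
With the apex down, the centroid sits h/3 = 1.48/3 = 0.493333 m below the base (the top edge), so y_c = 6.56 + 0.493333 = 7.05333 m and h_c = 7.05333 × 0.453990 = 3.20214 m.
A = ½ × 0.613 × 1.48 = 0.45362 m².
Resultant F = γ·h_c·A = 9.81 × 3.20214 × 0.45362 = 14.2496 kN.
I_c = b·h³/36 = 0.613 × 1.48³/36 = 0.0552005 m⁴.
Centre of pressure: y_p = y_c + I_c/(y_c·A) = 7.05333 + 0.0552005/(7.05333 × 0.45362) = 7.05333 + 0.0172527 = 7.07058 m along the plane.
Vertically, h_p = y_p·sinθ = 7.07058 × 0.453990 = 3.20997 m.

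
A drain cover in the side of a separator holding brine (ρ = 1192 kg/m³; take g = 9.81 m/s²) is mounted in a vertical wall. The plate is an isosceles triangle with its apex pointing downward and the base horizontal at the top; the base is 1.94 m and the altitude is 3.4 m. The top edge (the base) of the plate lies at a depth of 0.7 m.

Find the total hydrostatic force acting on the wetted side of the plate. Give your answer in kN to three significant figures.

F ≈ 70.7 kN

γ = ρg = 1192 × 9.81 / 1000 = 11.69352 kN/m³.
With the apex down, the centroid sits h/3 = 3.4/3 = 1.13333 m below the base (the top edge), so the centroid depth is h_c = 0.7 + 1.13333 = 1.83333 m.
A = ½ × 1.94 × 3.4 = 3.298 m².
Resultant F = γ·h_c·A = 11.69352 × 1.83333 × 3.298 = 70.7028 kN.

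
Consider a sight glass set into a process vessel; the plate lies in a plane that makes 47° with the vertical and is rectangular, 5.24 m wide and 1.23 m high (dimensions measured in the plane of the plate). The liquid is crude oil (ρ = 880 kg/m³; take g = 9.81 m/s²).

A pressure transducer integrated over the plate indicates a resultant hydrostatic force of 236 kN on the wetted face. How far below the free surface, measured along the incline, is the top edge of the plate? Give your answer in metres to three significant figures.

γ = ρg = 880 × 9.81 / 1000 = 8.6328 kN/m³.
A = 5.24 × 1.23 = 6.4452 m².
From F = γ·h_c·A, the centroid depth is h_c = 236/(8.6328 × 6.4452) = 4.24154 m.
The plate makes 47° with the vertical, i.e. θ = 90° − 47° = 43° to the horizontal. Measuring y along the incline from the free-surface line, vertical depth h = y·sinθ with sinθ = 0.681998.
Along the incline, y_c = h_c/sinθ = 4.24154/0.681998 = 6.21929 m.
The centroid lies 1.23/2 = 0.615 m below the top edge, so the top edge sits at y_top = 6.21929 − 0.615 = 5.60429 m along the incline.

y_top ≈ 5.60 m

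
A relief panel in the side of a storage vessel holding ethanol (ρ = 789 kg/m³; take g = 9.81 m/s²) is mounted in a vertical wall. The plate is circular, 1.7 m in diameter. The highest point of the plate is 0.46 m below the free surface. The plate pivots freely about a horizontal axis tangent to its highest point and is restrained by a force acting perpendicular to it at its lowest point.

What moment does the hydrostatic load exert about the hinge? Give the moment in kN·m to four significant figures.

M ≈ 22.74 kN·m

γ = ρg = 789 × 9.81 / 1000 = 7.74009 kN/m³.
The centroid is at the centre, 0.85 m below the top of the plate, so the centroid depth is h_c = 0.46 + 0.85 = 1.31 m.
A = π(0.85)² = 2.2698 m².
Resultant F = γ·h_c·A = 7.74009 × 1.31 × 2.2698 = 23.0147 kN.
I_c = πr⁴/4 = π × 0.85⁴/4 = 0.409983 m⁴.
Centre of pressure: y_p = y_c + I_c/(y_c·A) = 1.31 + 0.409983/(1.31 × 2.2698) = 1.31 + 0.137882 = 1.44788 m along the plane.
The resultant acts 0.85 + 0.137882 = 0.987882 m (along the plate) below the hinge at the top edge, so the moment about the hinge is M = F × 0.987882 = 23.0147 × 0.987882 = 22.7358 kN·m.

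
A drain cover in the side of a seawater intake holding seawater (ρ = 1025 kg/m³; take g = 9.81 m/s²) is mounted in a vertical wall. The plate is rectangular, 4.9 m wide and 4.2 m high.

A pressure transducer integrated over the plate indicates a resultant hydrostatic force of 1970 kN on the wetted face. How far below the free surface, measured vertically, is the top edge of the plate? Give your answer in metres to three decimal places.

γ = ρg = 1025 × 9.81 / 1000 = 10.05525 kN/m³.
A = 4.9 × 4.2 = 20.58 m².
From F = γ·h_c·A, the centroid depth is h_c = 1970/(10.05525 × 20.58) = 9.5198 m.
The centroid lies 4.2/2 = 2.1 m below the top edge, so the top edge sits at h_top = 9.5198 − 2.1 = 7.4198 m below the surface.

d_top ≈ 7.420 m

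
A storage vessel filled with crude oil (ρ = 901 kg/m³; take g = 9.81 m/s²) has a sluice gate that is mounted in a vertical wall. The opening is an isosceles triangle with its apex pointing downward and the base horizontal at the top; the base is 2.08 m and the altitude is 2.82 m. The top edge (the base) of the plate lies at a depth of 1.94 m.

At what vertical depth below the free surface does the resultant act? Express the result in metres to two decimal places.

γ = ρg = 901 × 9.81 / 1000 = 8.83881 kN/m³.
With the apex down, the centroid sits h/3 = 2.82/3 = 0.94 m below the base (the top edge), so the centroid depth is h_c = 1.94 + 0.94 = 2.88 m.
A = ½ × 2.08 × 2.82 = 2.9328 m².
Resultant F = γ·h_c·A = 8.83881 × 2.88 × 2.9328 = 74.6567 kN.
I_c = b·h³/36 = 2.08 × 2.82³/36 = 1.29571 m⁴.
Centre of pressure: y_p = y_c + I_c/(y_c·A) = 2.88 + 1.29571/(2.88 × 2.9328) = 2.88 + 0.153403 = 3.0334 m along the plane.

h_p = 3.03 m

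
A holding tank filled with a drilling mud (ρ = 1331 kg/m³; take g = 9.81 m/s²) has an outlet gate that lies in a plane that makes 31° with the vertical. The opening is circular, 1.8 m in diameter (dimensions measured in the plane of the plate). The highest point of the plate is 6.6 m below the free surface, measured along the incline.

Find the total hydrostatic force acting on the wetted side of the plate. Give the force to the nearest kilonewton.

γ = ρg = 1331 × 9.81 / 1000 = 13.05711 kN/m³.
The plate makes 31° with the vertical, i.e. θ = 90° − 31° = 59° to the horizontal. Measuring y along the incline from the free-surface line, vertical depth h = y·sinθ with sinθ = 0.857167.
The centroid is at the centre, 0.9 m below the top of the plate, so y_c = 6.6 + 0.9 = 7.5 m and h_c = 7.5 × 0.857167 = 6.42875 m.
A = π(0.9)² = 2.54469 m².
Resultant F = γ·h_c·A = 13.05711 × 6.42875 × 2.54469 = 213.604 kN.

F ≈ 214 kN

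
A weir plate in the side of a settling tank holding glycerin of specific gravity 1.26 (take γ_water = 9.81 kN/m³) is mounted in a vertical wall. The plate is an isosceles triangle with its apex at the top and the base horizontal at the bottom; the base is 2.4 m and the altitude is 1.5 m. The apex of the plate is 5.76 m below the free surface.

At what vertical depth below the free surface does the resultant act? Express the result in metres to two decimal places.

h_p = 6.78 m

γ = 1.26 × 9.81 = 12.3606 kN/m³.
With the apex up, the centroid sits 2h/3 = 2 × 1.5/3 = 1 m below the apex, so the centroid depth is h_c = 5.76 + 1 = 6.76 m.
A = ½ × 2.4 × 1.5 = 1.8 m².
Resultant F = γ·h_c·A = 12.3606 × 6.76 × 1.8 = 150.404 kN.
I_c = b·h³/36 = 2.4 × 1.5³/36 = 0.225 m⁴.
Centre of pressure: y_p = y_c + I_c/(y_c·A) = 6.76 + 0.225/(6.76 × 1.8) = 6.76 + 0.0184911 = 6.77849 m along the plane.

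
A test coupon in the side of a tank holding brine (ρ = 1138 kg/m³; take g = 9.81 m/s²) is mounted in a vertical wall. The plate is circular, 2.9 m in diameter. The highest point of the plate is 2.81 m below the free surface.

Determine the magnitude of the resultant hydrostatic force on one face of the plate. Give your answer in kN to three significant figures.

γ = ρg = 1138 × 9.81 / 1000 = 11.16378 kN/m³.
The centroid is at the centre, 1.45 m below the top of the plate, so the centroid depth is h_c = 2.81 + 1.45 = 4.26 m.
A = π(1.45)² = 6.6052 m².
Resultant F = γ·h_c·A = 11.16378 × 4.26 × 6.6052 = 314.128 kN.

F ≈ 314 kN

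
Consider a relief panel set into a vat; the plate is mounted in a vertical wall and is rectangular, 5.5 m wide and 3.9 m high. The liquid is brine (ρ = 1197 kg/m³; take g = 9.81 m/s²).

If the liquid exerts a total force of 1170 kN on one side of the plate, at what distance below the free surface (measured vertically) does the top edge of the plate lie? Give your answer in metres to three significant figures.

d_top ≈ 2.70 m

γ = ρg = 1197 × 9.81 / 1000 = 11.74257 kN/m³.
A = 5.5 × 3.9 = 21.45 m².
From F = γ·h_c·A, the centroid depth is h_c = 1170/(11.74257 × 21.45) = 4.6451 m.
The centroid lies 3.9/2 = 1.95 m below the top edge, so the top edge sits at h_top = 4.6451 − 1.95 = 2.6951 m below the surface.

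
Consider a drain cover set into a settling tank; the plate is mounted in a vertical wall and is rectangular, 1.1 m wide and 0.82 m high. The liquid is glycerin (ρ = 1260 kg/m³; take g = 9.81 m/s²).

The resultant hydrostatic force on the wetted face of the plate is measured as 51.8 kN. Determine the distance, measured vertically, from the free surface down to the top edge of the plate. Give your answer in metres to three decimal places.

d_top ≈ 4.236 m

γ = ρg = 1260 × 9.81 / 1000 = 12.3606 kN/m³.
A = 1.1 × 0.82 = 0.902 m².
From F = γ·h_c·A, the centroid depth is h_c = 51.8/(12.3606 × 0.902) = 4.64605 m.
The centroid lies 0.82/2 = 0.41 m below the top edge, so the top edge sits at h_top = 4.64605 − 0.41 = 4.23605 m below the surface.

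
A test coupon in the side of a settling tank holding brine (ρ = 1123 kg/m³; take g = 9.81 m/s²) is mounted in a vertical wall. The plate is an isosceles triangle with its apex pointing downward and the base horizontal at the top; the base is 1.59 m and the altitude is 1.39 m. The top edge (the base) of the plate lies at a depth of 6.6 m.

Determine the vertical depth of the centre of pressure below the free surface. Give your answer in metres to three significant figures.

h_p = 7.08 m

γ = ρg = 1123 × 9.81 / 1000 = 11.01663 kN/m³.
With the apex down, the centroid sits h/3 = 1.39/3 = 0.463333 m below the base (the top edge), so the centroid depth is h_c = 6.6 + 0.463333 = 7.06333 m.
A = ½ × 1.59 × 1.39 = 1.10505 m².
Resultant F = γ·h_c·A = 11.01663 × 7.06333 × 1.10505 = 85.9885 kN.
I_c = b·h³/36 = 1.59 × 1.39³/36 = 0.118615 m⁴.
Centre of pressure: y_p = y_c + I_c/(y_c·A) = 7.06333 + 0.118615/(7.06333 × 1.10505) = 7.06333 + 0.0151967 = 7.07853 m along the plane.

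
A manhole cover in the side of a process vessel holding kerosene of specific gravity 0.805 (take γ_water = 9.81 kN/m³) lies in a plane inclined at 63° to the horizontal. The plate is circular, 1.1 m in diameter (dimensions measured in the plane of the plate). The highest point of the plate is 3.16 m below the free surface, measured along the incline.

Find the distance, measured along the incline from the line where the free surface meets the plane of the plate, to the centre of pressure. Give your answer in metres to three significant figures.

γ = 0.805 × 9.81 = 7.89705 kN/m³.
Let θ = 63° be the plate's angle to the horizontal; measure y along the incline from where the plane meets the free surface. Vertical depth h = y·sinθ with sinθ = 0.891007.
The centroid is at the centre, 0.55 m below the top of the plate, so y_c = 3.16 + 0.55 = 3.71 m and h_c = 3.71 × 0.891007 = 3.30564 m.
A = π(0.55)² = 0.950332 m².
Resultant F = γ·h_c·A = 7.89705 × 3.30564 × 0.950332 = 24.8082 kN.
I_c = πr⁴/4 = π × 0.55⁴/4 = 0.0718688 m⁴.
Centre of pressure: y_p = y_c + I_c/(y_c·A) = 3.71 + 0.0718688/(3.71 × 0.950332) = 3.71 + 0.0203841 = 3.73038 m along the plane.

y_p = 3.73 m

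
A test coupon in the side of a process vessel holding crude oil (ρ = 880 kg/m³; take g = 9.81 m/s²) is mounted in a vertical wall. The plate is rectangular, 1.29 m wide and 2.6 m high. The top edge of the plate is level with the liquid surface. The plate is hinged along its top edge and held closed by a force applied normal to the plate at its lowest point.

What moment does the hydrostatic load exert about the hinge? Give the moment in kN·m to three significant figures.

γ = ρg = 880 × 9.81 / 1000 = 8.6328 kN/m³.
The centroid lies 2.6/2 = 1.3 m below the top edge, so the centroid depth is h_c = 1.3 m.
A = 1.29 × 2.6 = 3.354 m².
Resultant F = γ·h_c·A = 8.6328 × 1.3 × 3.354 = 37.6407 kN.
I_c = b·h³/12 = 1.29 × 2.6³/12 = 1.88942 m⁴.
Centre of pressure: y_p = y_c + I_c/(y_c·A) = 1.3 + 1.88942/(1.3 × 3.354) = 1.3 + 0.433333 = 1.73333 m along the plane.
The resultant acts 1.3 + 0.433333 = 1.73333 m (along the plate) below the hinge at the top edge, so the moment about the hinge is M = F × 1.73333 = 37.6407 × 1.73333 = 65.2438 kN·m.

M ≈ 65.2 kN·m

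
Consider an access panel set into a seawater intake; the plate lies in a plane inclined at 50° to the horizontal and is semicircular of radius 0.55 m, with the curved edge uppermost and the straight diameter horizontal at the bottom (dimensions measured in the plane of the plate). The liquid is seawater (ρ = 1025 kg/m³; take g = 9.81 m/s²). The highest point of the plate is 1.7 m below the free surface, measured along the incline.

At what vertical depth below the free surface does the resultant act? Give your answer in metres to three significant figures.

h_p = 1.55 m

γ = ρg = 1025 × 9.81 / 1000 = 10.05525 kN/m³.
Let θ = 50° be the plate's angle to the horizontal; measure y along the incline from where the plane meets the free surface. Vertical depth h = y·sinθ with sinθ = 0.766044.
The centroid lies 4r/(3π) = 0.233427 m above the diameter, so r − 4r/(3π) = 0.55 − 0.233427 = 0.316573 m below the topmost point, so y_c = 1.7 + 0.316573 = 2.01657 m and h_c = 2.01657 × 0.766044 = 1.54478 m.
A = πr²/2 = π × 0.55²/2 = 0.475166 m².
Resultant F = γ·h_c·A = 10.05525 × 1.54478 × 0.475166 = 7.38082 kN.
I_c = (π/8 − 8/(9π))·r⁴ = 0.109757 × 0.55⁴ = 0.0100435 m⁴.
Centre of pressure: y_p = y_c + I_c/(y_c·A) = 2.01657 + 0.0100435/(2.01657 × 0.475166) = 2.01657 + 0.0104816 = 2.02705 m along the plane.
Vertically, h_p = y_p·sinθ = 2.02705 × 0.766044 = 1.55281 m.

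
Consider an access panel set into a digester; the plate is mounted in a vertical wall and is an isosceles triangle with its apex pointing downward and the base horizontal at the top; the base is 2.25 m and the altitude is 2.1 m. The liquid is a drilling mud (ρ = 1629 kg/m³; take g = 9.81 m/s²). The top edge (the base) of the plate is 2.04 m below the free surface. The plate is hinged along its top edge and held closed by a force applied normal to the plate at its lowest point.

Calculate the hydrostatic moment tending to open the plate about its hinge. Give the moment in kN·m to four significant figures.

γ = ρg = 1629 × 9.81 / 1000 = 15.98049 kN/m³.
With the apex down, the centroid sits h/3 = 2.1/3 = 0.7 m below the base (the top edge), so the centroid depth is h_c = 2.04 + 0.7 = 2.74 m.
A = ½ × 2.25 × 2.1 = 2.3625 m².
Resultant F = γ·h_c·A = 15.98049 × 2.74 × 2.3625 = 103.446 kN.
I_c = b·h³/36 = 2.25 × 2.1³/36 = 0.578813 m⁴.
Centre of pressure: y_p = y_c + I_c/(y_c·A) = 2.74 + 0.578813/(2.74 × 2.3625) = 2.74 + 0.0894161 = 2.82942 m along the plane.
The resultant acts 0.7 + 0.0894161 = 0.789416 m (along the plate) below the hinge at the top edge, so the moment about the hinge is M = F × 0.789416 = 103.446 × 0.789416 = 81.6619 kN·m.

M ≈ 81.66 kN·m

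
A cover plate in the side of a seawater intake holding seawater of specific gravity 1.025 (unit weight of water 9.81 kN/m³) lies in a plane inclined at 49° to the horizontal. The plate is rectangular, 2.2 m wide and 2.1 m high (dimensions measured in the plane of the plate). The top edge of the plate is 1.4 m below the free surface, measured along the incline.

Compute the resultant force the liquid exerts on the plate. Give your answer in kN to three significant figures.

F ≈ 85.9 kN

γ = 1.025 × 9.81 = 10.05525 kN/m³.
Let θ = 49° be the plate's angle to the horizontal; measure y along the incline from where the plane meets the free surface. Vertical depth h = y·sinθ with sinθ = 0.754710.
The centroid lies 2.1/2 = 1.05 m below the top edge, so y_c = 1.4 + 1.05 = 2.45 m and h_c = 2.45 × 0.754710 = 1.84904 m.
A = 2.2 × 2.1 = 4.62 m².
Resultant F = γ·h_c·A = 10.05525 × 1.84904 × 4.62 = 85.8976 kN.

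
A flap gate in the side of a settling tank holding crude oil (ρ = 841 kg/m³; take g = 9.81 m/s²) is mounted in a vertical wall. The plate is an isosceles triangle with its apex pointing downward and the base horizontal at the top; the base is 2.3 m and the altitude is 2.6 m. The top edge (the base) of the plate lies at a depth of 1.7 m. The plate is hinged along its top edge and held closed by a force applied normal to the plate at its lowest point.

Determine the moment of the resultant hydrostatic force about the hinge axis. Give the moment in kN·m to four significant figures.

γ = ρg = 841 × 9.81 / 1000 = 8.25021 kN/m³.
With the apex down, the centroid sits h/3 = 2.6/3 = 0.866667 m below the base (the top edge), so the centroid depth is h_c = 1.7 + 0.866667 = 2.56667 m.
A = ½ × 2.3 × 2.6 = 2.99 m².
Resultant F = γ·h_c·A = 8.25021 × 2.56667 × 2.99 = 63.3149 kN.
I_c = b·h³/36 = 2.3 × 2.6³/36 = 1.12291 m⁴.
Centre of pressure: y_p = y_c + I_c/(y_c·A) = 2.56667 + 1.12291/(2.56667 × 2.99) = 2.56667 + 0.14632 = 2.71299 m along the plane.
The resultant acts 0.866667 + 0.14632 = 1.01299 m (along the plate) below the hinge at the top edge, so the moment about the hinge is M = F × 1.01299 = 63.3149 × 1.01299 = 64.1374 kN·m.

M ≈ 64.14 kN·m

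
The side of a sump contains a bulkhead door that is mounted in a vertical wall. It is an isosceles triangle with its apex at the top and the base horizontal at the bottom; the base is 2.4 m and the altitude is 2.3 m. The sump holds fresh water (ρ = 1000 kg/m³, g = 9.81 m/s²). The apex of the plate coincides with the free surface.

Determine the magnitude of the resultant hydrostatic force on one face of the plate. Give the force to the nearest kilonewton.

γ = ρg = 1000 × 9.81 = 9810 N/m³ = 9.81 kN/m³.
With the apex up, the centroid sits 2h/3 = 2 × 2.3/3 = 1.53333 m below the apex, so the centroid depth is h_c = 1.53333 m.
A = ½ × 2.4 × 2.3 = 2.76 m².
Resultant F = γ·h_c·A = 9.81 × 1.53333 × 2.76 = 41.5158 kN.

F ≈ 42 kN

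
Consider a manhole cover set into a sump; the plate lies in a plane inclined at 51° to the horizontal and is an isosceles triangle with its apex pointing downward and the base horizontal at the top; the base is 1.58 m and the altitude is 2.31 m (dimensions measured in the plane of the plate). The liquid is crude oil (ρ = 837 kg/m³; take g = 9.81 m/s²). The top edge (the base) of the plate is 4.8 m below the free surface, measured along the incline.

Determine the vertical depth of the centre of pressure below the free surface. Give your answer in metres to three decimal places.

γ = ρg = 837 × 9.81 / 1000 = 8.21097 kN/m³.
Let θ = 51° be the plate's angle to the horizontal; measure y along the incline from where the plane meets the free surface. Vertical depth h = y·sinθ with sinθ = 0.777146.
With the apex down, the centroid sits h/3 = 2.31/3 = 0.77 m below the base (the top edge), so y_c = 4.8 + 0.77 = 5.57 m and h_c = 5.57 × 0.777146 = 4.3287 m.
A = ½ × 1.58 × 2.31 = 1.8249 m².
Resultant F = γ·h_c·A = 8.21097 × 4.3287 × 1.8249 = 64.8621 kN.
I_c = b·h³/36 = 1.58 × 2.31³/36 = 0.540992 m⁴.
Centre of pressure: y_p = y_c + I_c/(y_c·A) = 5.57 + 0.540992/(5.57 × 1.8249) = 5.57 + 0.0532227 = 5.62322 m along the plane.
Vertically, h_p = y_p·sinθ = 5.62322 × 0.777146 = 4.37006 m.

h_p = 4.370 m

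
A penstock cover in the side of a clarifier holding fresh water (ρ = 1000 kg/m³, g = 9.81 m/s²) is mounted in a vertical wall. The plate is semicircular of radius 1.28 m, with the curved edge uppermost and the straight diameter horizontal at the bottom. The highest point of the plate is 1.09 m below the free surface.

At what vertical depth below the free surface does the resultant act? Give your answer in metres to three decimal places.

h_p = 1.889 m

γ = ρg = 1000 × 9.81 = 9810 N/m³ = 9.81 kN/m³.
The centroid lies 4r/(3π) = 0.543249 m above the diameter, so r − 4r/(3π) = 1.28 − 0.543249 = 0.736751 m below the topmost point, so the centroid depth is h_c = 1.09 + 0.736751 = 1.82675 m.
A = πr²/2 = π × 1.28²/2 = 2.57359 m².
Resultant F = γ·h_c·A = 9.81 × 1.82675 × 2.57359 = 46.1198 kN.
I_c = (π/8 − 8/(9π))·r⁴ = 0.109757 × 1.28⁴ = 0.294627 m⁴.
Centre of pressure: y_p = y_c + I_c/(y_c·A) = 1.82675 + 0.294627/(1.82675 × 2.57359) = 1.82675 + 0.0626692 = 1.88942 m along the plane.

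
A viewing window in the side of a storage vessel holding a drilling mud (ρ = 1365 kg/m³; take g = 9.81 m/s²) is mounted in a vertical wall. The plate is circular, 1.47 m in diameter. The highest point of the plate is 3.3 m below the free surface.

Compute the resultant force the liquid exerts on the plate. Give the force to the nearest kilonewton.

γ = ρg = 1365 × 9.81 / 1000 = 13.39065 kN/m³.
The centroid is at the centre, 0.735 m below the top of the plate, so the centroid depth is h_c = 3.3 + 0.735 = 4.035 m.
A = π(0.735)² = 1.69717 m².
Resultant F = γ·h_c·A = 13.39065 × 4.035 × 1.69717 = 91.7003 kN.

F ≈ 92 kN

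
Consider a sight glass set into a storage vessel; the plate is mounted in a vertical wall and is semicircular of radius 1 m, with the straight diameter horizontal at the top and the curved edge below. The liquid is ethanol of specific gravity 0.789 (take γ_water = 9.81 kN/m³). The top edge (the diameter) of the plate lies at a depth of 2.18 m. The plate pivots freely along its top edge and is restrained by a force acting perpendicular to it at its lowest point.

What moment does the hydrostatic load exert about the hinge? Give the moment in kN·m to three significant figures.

γ = 0.789 × 9.81 = 7.74009 kN/m³.
The centroid of a semicircle lies 4r/(3π) = 0.424413 m from the diameter, here below the top edge, so the centroid depth is h_c = 2.18 + 0.424413 = 2.60441 m.
A = πr²/2 = π × 1²/2 = 1.5708 m².
Resultant F = γ·h_c·A = 7.74009 × 2.60441 × 1.5708 = 31.6648 kN.
I_c = (π/8 − 8/(9π))·r⁴ = 0.109757 × 1⁴ = 0.109757 m⁴.
Centre of pressure: y_p = y_c + I_c/(y_c·A) = 2.60441 + 0.109757/(2.60441 × 1.5708) = 2.60441 + 0.0268288 = 2.63124 m along the plane.
The resultant acts 0.424413 + 0.0268288 = 0.451242 m (along the plate) below the hinge at the top edge, so the moment about the hinge is M = F × 0.451242 = 31.6648 × 0.451242 = 14.2885 kN·m.

M ≈ 14.3 kN·m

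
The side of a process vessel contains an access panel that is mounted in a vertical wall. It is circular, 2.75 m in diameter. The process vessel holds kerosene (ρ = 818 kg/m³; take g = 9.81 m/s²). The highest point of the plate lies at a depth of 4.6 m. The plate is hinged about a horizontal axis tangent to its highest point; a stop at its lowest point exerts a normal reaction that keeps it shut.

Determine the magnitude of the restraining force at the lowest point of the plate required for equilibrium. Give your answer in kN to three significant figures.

γ = ρg = 818 × 9.81 / 1000 = 8.02458 kN/m³.
The centroid is at the centre, 1.375 m below the top of the plate, so the centroid depth is h_c = 4.6 + 1.375 = 5.975 m.
A = π(1.375)² = 5.93957 m².
Resultant F = γ·h_c·A = 8.02458 × 5.975 × 5.93957 = 284.784 kN.
I_c = πr⁴/4 = π × 1.375⁴/4 = 2.80738 m⁴.
Centre of pressure: y_p = y_c + I_c/(y_c·A) = 5.975 + 2.80738/(5.975 × 5.93957) = 5.975 + 0.0791058 = 6.05411 m along the plane.
The resultant acts 1.375 + 0.0791058 = 1.45411 m (along the plate) below the hinge at the top edge, so the moment about the hinge is M = F × 1.45411 = 284.784 × 1.45411 = 414.107 kN·m.
A normal force at the bottom, 2.75 m from the hinge, must supply this moment: P = 414.107/2.75 = 150.584 kN.

P ≈ 151 kN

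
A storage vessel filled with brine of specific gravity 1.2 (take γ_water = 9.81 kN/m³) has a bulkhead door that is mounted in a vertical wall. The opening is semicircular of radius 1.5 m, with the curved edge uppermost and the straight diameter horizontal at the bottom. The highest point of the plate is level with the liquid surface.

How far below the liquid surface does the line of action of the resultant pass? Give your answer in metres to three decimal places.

h_p = 1.045 m

γ = 1.2 × 9.81 = 11.772 kN/m³.
The centroid lies 4r/(3π) = 0.63662 m above the diameter, so r − 4r/(3π) = 1.5 − 0.63662 = 0.86338 m below the topmost point, so the centroid depth is h_c = 0.86338 m.
A = πr²/2 = π × 1.5²/2 = 3.53429 m².
Resultant F = γ·h_c·A = 11.772 × 0.86338 × 3.53429 = 35.9215 kN.
I_c = (π/8 − 8/(9π))·r⁴ = 0.109757 × 1.5⁴ = 0.555645 m⁴.
Centre of pressure: y_p = y_c + I_c/(y_c·A) = 0.86338 + 0.555645/(0.86338 × 3.53429) = 0.86338 + 0.182093 = 1.04547 m along the plane.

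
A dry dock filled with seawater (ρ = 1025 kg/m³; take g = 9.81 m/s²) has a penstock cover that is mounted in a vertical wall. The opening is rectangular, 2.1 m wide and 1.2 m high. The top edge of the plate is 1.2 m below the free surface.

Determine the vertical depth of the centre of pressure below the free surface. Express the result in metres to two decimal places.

γ = ρg = 1025 × 9.81 / 1000 = 10.05525 kN/m³.
The centroid lies 1.2/2 = 0.6 m below the top edge, so the centroid depth is h_c = 1.2 + 0.6 = 1.8 m.
A = 2.1 × 1.2 = 2.52 m².
Resultant F = γ·h_c·A = 10.05525 × 1.8 × 2.52 = 45.6106 kN.
I_c = b·h³/12 = 2.1 × 1.2³/12 = 0.3024 m⁴.
Centre of pressure: y_p = y_c + I_c/(y_c·A) = 1.8 + 0.3024/(1.8 × 2.52) = 1.8 + 0.0666667 = 1.86667 m along the plane.

h_p = 1.87 m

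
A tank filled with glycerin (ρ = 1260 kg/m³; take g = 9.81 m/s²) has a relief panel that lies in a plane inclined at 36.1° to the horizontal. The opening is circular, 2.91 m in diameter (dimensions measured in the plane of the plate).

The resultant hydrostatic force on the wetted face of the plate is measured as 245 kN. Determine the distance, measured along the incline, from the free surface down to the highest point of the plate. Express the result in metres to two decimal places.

γ = ρg = 1260 × 9.81 / 1000 = 12.3606 kN/m³.
A = π(1.455)² = 6.65083 m².
From F = γ·h_c·A, the centroid depth is h_c = 245/(12.3606 × 6.65083) = 2.98024 m.
Let θ = 36.1° be the plate's angle to the horizontal; measure y along the incline from where the plane meets the free surface. Vertical depth h = y·sinθ with sinθ = 0.589196.
Along the incline, y_c = h_c/sinθ = 2.98024/0.589196 = 5.05815 m.
The centroid is at the centre, 1.455 m below the top of the plate, so the highest point sits at y_top = 5.05815 − 1.455 = 3.60315 m along the incline.

y_top ≈ 3.60 m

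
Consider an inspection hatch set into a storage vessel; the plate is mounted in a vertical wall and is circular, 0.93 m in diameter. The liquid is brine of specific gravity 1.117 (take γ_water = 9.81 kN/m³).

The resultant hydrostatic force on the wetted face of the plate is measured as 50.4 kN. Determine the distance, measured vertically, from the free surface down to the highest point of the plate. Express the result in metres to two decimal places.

γ = 1.117 × 9.81 = 10.95777 kN/m³.
A = π(0.465)² = 0.679291 m².
From F = γ·h_c·A, the centroid depth is h_c = 50.4/(10.95777 × 0.679291) = 6.771 m.
The centroid is at the centre, 0.465 m below the top of the plate, so the highest point sits at h_top = 6.771 − 0.465 = 6.306 m below the surface.

d_top ≈ 6.31 m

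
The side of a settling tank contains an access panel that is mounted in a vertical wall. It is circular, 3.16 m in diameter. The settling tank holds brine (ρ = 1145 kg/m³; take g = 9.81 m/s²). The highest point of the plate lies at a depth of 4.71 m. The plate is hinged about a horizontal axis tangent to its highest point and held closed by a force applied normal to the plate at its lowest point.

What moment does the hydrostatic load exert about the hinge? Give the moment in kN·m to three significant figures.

γ = ρg = 1145 × 9.81 / 1000 = 11.23245 kN/m³.
The centroid is at the centre, 1.58 m below the top of the plate, so the centroid depth is h_c = 4.71 + 1.58 = 6.29 m.
A = π(1.58)² = 7.84267 m².
Resultant F = γ·h_c·A = 11.23245 × 6.29 × 7.84267 = 554.101 kN.
I_c = πr⁴/4 = π × 1.58⁴/4 = 4.89461 m⁴.
Centre of pressure: y_p = y_c + I_c/(y_c·A) = 6.29 + 4.89461/(6.29 × 7.84267) = 6.29 + 0.099221 = 6.38922 m along the plane.
The resultant acts 1.58 + 0.099221 = 1.67922 m (along the plate) below the hinge at the top edge, so the moment about the hinge is M = F × 1.67922 = 554.101 × 1.67922 = 930.457 kN·m.

M ≈ 930 kN·m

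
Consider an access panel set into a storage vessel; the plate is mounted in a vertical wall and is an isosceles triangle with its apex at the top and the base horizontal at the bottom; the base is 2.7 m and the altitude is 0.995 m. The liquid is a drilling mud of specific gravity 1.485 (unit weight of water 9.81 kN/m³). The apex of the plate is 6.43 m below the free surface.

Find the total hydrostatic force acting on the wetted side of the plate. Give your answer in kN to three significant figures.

γ = 1.485 × 9.81 = 14.56785 kN/m³.
With the apex up, the centroid sits 2h/3 = 2 × 0.995/3 = 0.663333 m below the apex, so the centroid depth is h_c = 6.43 + 0.663333 = 7.09333 m.
A = ½ × 2.7 × 0.995 = 1.34325 m².
Resultant F = γ·h_c·A = 14.56785 × 7.09333 × 1.34325 = 138.804 kN.

F ≈ 139 kN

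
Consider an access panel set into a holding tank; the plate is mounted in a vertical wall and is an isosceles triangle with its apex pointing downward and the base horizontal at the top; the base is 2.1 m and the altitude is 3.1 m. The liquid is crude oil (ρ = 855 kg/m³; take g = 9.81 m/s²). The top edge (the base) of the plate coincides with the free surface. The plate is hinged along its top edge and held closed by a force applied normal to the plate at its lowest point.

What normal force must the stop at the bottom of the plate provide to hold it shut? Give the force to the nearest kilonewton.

γ = ρg = 855 × 9.81 / 1000 = 8.38755 kN/m³.
With the apex down, the centroid sits h/3 = 3.1/3 = 1.03333 m below the base (the top edge), so the centroid depth is h_c = 1.03333 m.
A = ½ × 2.1 × 3.1 = 3.255 m².
Resultant F = γ·h_c·A = 8.38755 × 1.03333 × 3.255 = 28.2114 kN.
I_c = b·h³/36 = 2.1 × 3.1³/36 = 1.73781 m⁴.
Centre of pressure: y_p = y_c + I_c/(y_c·A) = 1.03333 + 1.73781/(1.03333 × 3.255) = 1.03333 + 0.516669 = 1.55 m along the plane.
The resultant acts 1.03333 + 0.516669 = 1.55 m (along the plate) below the hinge at the top edge, so the moment about the hinge is M = F × 1.55 = 28.2114 × 1.55 = 43.7277 kN·m.
A normal force at the bottom, 3.1 m from the hinge, must supply this moment: P = 43.7277/3.1 = 14.1057 kN.

P ≈ 14 kN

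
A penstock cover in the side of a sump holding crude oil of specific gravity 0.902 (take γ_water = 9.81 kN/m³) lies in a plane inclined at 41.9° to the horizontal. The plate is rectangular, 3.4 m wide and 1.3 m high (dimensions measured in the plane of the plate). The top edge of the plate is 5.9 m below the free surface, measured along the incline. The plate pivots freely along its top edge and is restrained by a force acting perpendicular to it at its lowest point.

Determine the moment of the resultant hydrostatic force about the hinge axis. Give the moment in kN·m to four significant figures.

γ = 0.902 × 9.81 = 8.84862 kN/m³.
Let θ = 41.9° be the plate's angle to the horizontal; measure y along the incline from where the plane meets the free surface. Vertical depth h = y·sinθ with sinθ = 0.667833.
The centroid lies 1.3/2 = 0.65 m below the top edge, so y_c = 5.9 + 0.65 = 6.55 m and h_c = 6.55 × 0.667833 = 4.37431 m.
A = 3.4 × 1.3 = 4.42 m².
Resultant F = γ·h_c·A = 8.84862 × 4.37431 × 4.42 = 171.083 kN.
I_c = b·h³/12 = 3.4 × 1.3³/12 = 0.622483 m⁴.
Centre of pressure: y_p = y_c + I_c/(y_c·A) = 6.55 + 0.622483/(6.55 × 4.42) = 6.55 + 0.0215013 = 6.5715 m along the plane.
The resultant acts 0.65 + 0.0215013 = 0.671501 m (along the plate) below the hinge at the top edge, so the moment about the hinge is M = F × 0.671501 = 171.083 × 0.671501 = 114.882 kN·m.

M ≈ 114.9 kN·m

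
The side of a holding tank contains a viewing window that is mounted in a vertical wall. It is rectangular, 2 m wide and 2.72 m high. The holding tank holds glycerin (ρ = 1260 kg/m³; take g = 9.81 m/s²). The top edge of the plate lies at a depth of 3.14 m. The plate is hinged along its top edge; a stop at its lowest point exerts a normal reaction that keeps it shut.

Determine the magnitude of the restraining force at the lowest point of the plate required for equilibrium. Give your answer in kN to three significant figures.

P ≈ 167 kN

γ = ρg = 1260 × 9.81 / 1000 = 12.3606 kN/m³.
The centroid lies 2.72/2 = 1.36 m below the top edge, so the centroid depth is h_c = 3.14 + 1.36 = 4.5 m.
A = 2 × 2.72 = 5.44 m².
Resultant F = γ·h_c·A = 12.3606 × 4.5 × 5.44 = 302.587 kN.
I_c = b·h³/12 = 2 × 2.72³/12 = 3.35394 m⁴.
Centre of pressure: y_p = y_c + I_c/(y_c·A) = 4.5 + 3.35394/(4.5 × 5.44) = 4.5 + 0.137007 = 4.63701 m along the plane.
The resultant acts 1.36 + 0.137007 = 1.49701 m (along the plate) below the hinge at the top edge, so the moment about the hinge is M = F × 1.49701 = 302.587 × 1.49701 = 452.976 kN·m.
A normal force at the bottom, 2.72 m from the hinge, must supply this moment: P = 452.976/2.72 = 166.535 kN.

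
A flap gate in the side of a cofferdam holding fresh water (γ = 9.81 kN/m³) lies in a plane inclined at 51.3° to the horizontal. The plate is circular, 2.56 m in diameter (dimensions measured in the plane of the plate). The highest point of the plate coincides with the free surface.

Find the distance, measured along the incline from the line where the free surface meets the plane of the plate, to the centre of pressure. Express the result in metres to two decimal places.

y_p = 1.60 m

γ = 9.81 kN/m³.
Let θ = 51.3° be the plate's angle to the horizontal; measure y along the incline from where the plane meets the free surface. Vertical depth h = y·sinθ with sinθ = 0.780430.
The centroid is at the centre, 1.28 m below the top of the plate, so y_c = 1.28 m and h_c = 1.28 × 0.780430 = 0.99895 m.
A = π(1.28)² = 5.14719 m².
Resultant F = γ·h_c·A = 9.81 × 0.99895 × 5.14719 = 50.4409 kN.
I_c = πr⁴/4 = π × 1.28⁴/4 = 2.10829 m⁴.
Centre of pressure: y_p = y_c + I_c/(y_c·A) = 1.28 + 2.10829/(1.28 × 5.14719) = 1.28 + 0.32 = 1.6 m along the plane.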